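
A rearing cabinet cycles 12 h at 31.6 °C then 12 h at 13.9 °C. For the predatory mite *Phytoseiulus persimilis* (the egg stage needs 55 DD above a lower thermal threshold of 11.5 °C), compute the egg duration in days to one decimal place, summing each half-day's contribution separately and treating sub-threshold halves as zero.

Day half: max(0, 31.6 − 11.5) × 0.5 = 20.1 × 0.5 = 10.05 DD.
Night half: max(0, 13.9 − 11.5) × 0.5 = 2.4 × 0.5 = 1.20 DD.
Per 24 h: 11.25 DD/day.
Duration = 55 / 11.25 = 4.889 ≈ 4.9 days.

4.9 days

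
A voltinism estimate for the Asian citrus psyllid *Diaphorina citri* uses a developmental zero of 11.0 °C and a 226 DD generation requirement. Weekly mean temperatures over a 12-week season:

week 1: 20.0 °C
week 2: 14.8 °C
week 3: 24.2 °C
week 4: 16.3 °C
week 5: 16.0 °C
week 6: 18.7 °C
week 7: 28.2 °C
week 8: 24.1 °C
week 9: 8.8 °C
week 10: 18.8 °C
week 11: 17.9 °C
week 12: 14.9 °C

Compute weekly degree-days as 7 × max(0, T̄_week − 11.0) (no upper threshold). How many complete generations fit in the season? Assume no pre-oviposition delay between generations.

2 generations

Weekly DD (7 × max(0, T̄ − 11.0)): 63.0, 26.6, 92.4, 37.1, 35.0, 53.9, 120.4, 91.7, 0.0, 54.6, 48.3, 27.3.
Season total = 650.3 DD.
Complete generations = ⌊650.3 / 226⌋ = 2.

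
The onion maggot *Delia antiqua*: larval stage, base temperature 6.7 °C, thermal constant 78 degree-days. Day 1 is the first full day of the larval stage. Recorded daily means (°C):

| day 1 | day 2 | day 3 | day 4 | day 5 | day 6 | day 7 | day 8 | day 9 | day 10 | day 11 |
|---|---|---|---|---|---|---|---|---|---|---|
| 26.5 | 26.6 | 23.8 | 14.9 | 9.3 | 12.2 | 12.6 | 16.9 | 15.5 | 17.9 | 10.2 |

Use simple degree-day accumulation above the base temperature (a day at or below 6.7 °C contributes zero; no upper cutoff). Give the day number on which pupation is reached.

Daily DD above 6.7 °C: 19.8, 19.9, 17.1, 8.2, 2.6, 5.5, 5.9, 10.2, 8.8, 11.2, 3.5.
Cumulative: 19.8, 39.7, 56.8, 65.0, 67.6, 73.1, 79.0, 89.2, 98.0, 109.2, 112.7.
The total first reaches 78 DD on day 7.

day 7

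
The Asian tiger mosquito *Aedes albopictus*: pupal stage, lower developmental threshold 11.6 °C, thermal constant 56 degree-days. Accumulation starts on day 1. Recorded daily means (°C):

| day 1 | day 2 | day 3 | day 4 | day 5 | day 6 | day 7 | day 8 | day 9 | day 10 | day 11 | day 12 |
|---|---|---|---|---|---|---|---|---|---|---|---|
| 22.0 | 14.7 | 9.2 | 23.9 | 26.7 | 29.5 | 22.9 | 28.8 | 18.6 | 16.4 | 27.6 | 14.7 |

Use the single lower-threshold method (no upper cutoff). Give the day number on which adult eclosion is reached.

day 6

Daily DD above 11.6 °C: 10.4, 3.1, 0.0, 12.3, 15.1, 17.9, 11.3, 17.2, 7.0, 4.8, 16.0, 3.1.
Cumulative: 10.4, 13.5, 13.5, 25.8, 40.9, 58.8, 70.1, 87.3, 94.3, 99.1, 115.1, 118.2.
The total first reaches 56 DD on day 6.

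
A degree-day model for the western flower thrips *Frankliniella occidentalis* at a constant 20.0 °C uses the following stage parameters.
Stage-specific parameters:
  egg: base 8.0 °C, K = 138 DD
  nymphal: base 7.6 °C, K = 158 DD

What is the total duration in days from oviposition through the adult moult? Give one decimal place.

egg: 138 / (20.0 − 8.0) = 138 / 12.0 = 11.500 d.
nymphal: 158 / (20.0 − 7.6) = 158 / 12.4 = 12.742 d.
Sum = 24.242 ≈ 24.2 days.

24.2 days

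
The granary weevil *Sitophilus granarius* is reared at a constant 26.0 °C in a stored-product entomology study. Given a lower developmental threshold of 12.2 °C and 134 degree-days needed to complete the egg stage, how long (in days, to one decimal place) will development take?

Daily accumulation = 26.0 − 12.2 = 13.8 DD/day.
Duration = 134 / 13.8 = 9.710 ≈ 9.7 days.

9.7 days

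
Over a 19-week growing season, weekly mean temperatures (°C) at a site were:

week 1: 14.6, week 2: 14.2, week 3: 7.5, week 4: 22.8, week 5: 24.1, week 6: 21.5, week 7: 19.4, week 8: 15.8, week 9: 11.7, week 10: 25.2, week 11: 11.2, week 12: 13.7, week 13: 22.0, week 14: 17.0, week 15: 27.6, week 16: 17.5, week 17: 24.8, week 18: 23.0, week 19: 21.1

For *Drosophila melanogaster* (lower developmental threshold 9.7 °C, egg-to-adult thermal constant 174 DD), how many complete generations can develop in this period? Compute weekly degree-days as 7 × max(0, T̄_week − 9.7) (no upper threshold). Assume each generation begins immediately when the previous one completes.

Weekly DD (7 × max(0, T̄ − 9.7)): 34.3, 31.5, 0.0, 91.7, 100.8, 82.6, 67.9, 42.7, 14.0, 108.5, 10.5, 28.0, 86.1, 51.1, 125.3, 54.6, 105.7, 93.1, 79.8.
Season total = 1208.2 DD.
Complete generations = ⌊1208.2 / 174⌋ = 6.

6 generations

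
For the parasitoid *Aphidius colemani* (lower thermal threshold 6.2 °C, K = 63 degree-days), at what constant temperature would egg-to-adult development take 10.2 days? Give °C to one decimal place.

12.4 °C

Required daily accumulation = 63 / 10.2 = 6.176 DD/day.
T = T_base + 6.176 = 6.2 + 6.176 = 12.376 ≈ 12.4 °C.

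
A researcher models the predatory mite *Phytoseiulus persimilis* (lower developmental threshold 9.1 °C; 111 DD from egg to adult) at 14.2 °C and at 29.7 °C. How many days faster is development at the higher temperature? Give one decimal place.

16.4 days

At 14.2 °C: 111 / (14.2 − 9.1) = 111 / 5.1 = 21.765 d.
At 29.7 °C: 111 / (29.7 − 9.1) = 111 / 20.6 = 5.388 d.
Difference = |21.765 − 5.388| = 16.376 ≈ 16.4 days.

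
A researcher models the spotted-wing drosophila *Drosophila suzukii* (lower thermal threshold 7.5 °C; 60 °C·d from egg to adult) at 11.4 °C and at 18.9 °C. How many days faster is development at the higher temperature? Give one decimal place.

At 11.4 °C: 60 / (11.4 − 7.5) = 60 / 3.9 = 15.385 d.
At 18.9 °C: 60 / (18.9 − 7.5) = 60 / 11.4 = 5.263 d.
Difference = |15.385 − 5.263| = 10.121 ≈ 10.1 days.

10.1 days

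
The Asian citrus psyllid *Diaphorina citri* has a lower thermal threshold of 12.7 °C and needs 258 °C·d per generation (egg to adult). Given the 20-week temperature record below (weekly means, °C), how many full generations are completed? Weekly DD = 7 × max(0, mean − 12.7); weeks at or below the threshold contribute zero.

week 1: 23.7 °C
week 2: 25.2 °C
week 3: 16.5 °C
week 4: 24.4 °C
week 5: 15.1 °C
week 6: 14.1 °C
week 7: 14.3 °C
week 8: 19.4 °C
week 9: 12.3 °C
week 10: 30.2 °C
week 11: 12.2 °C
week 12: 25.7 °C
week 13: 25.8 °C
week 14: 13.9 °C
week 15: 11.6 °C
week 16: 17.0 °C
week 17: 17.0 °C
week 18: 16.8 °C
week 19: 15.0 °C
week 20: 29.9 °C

Weekly DD (7 × max(0, T̄ − 12.7)): 77.0, 87.5, 26.6, 81.9, 16.8, 9.8, 11.2, 46.9, 0.0, 122.5, 0.0, 91.0, 91.7, 8.4, 0.0, 30.1, 30.1, 28.7, 16.1, 120.4.
Season total = 896.7 DD.
Complete generations = ⌊896.7 / 258⌋ = 3.

3 generations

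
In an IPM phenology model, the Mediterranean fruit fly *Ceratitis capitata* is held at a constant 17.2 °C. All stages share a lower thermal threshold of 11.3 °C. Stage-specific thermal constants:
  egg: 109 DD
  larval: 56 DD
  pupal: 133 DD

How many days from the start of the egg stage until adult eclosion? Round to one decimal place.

Daily accumulation at 17.2 °C = 17.2 − 11.3 = 5.9 DD/day.
Total K = 109 + 56 + 133 = 298 DD.
Total duration = 298 / 5.9 = 50.508 ≈ 50.5 days.

50.5 days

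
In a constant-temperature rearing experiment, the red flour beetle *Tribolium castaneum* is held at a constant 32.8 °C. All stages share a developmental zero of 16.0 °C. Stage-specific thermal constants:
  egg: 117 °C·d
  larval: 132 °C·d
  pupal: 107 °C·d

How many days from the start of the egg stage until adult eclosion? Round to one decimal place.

Daily accumulation at 32.8 °C = 32.8 − 16.0 = 16.8 DD/day.
Total K = 117 + 132 + 107 = 356 DD.
Total duration = 356 / 16.8 = 21.190 ≈ 21.2 days.

21.2 days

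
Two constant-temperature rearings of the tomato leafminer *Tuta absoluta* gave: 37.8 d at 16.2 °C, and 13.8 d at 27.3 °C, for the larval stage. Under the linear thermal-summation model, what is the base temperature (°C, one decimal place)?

9.8 °C

Equal thermal constants: D₁(T₁ − T_b) = D₂(T₂ − T_b).
37.8·(16.2 − T_b) = 13.8·(27.3 − T_b)
T_b = (37.8·16.2 − 13.8·27.3) / (37.8 − 13.8) = 235.62 / 24.0 = 9.817 °C ≈ 9.8 °C.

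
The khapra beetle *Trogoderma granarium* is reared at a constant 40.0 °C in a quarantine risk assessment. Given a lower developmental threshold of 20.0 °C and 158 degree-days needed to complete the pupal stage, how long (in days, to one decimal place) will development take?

7.9 days

Daily accumulation = 40.0 − 20.0 = 20.0 DD/day.
Duration = 158 / 20.0 = 7.900 ≈ 7.9 days.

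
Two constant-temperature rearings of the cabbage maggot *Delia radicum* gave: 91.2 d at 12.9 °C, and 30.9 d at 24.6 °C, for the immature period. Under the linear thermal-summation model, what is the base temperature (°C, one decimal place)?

6.9 °C

Equal thermal constants: D₁(T₁ − T_b) = D₂(T₂ − T_b).
91.2·(12.9 − T_b) = 30.9·(24.6 − T_b)
T_b = (91.2·12.9 − 30.9·24.6) / (91.2 − 30.9) = 416.34 / 60.3 = 6.904 °C ≈ 6.9 °C.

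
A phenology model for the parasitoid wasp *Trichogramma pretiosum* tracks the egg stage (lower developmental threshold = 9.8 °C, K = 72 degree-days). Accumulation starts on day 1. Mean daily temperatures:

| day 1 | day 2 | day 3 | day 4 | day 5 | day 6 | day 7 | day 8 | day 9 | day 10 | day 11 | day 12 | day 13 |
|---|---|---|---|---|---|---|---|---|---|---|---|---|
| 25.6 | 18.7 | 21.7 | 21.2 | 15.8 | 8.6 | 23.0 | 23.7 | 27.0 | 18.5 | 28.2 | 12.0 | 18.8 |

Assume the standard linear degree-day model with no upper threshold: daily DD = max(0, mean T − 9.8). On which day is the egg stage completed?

Daily DD above 9.8 °C: 15.8, 8.9, 11.9, 11.4, 6.0, 0.0, 13.2, 13.9, 17.2, 8.7, 18.4, 2.2, 9.0.
Cumulative: 15.8, 24.7, 36.6, 48.0, 54.0, 54.0, 67.2, 81.1, 98.3, 107.0, 125.4, 127.6, 136.6.
The total first reaches 72 DD on day 8.

day 8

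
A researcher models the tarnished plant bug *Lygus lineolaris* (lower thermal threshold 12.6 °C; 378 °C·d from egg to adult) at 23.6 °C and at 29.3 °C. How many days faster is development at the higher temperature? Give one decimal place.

At 23.6 °C: 378 / (23.6 − 12.6) = 378 / 11.0 = 34.364 d.
At 29.3 °C: 378 / (29.3 − 12.6) = 378 / 16.7 = 22.635 d.
Difference = |34.364 − 22.635| = 11.729 ≈ 11.7 days.

11.7 days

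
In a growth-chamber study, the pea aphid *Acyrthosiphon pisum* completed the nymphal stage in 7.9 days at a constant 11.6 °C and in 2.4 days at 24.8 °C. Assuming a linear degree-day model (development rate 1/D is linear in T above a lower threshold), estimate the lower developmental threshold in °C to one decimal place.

5.8 °C

Under the model K = D·(T − T_b), so D₁·(T₁ − T_b) = D₂·(T₂ − T_b).
7.9·(11.6 − T_b) = 2.4·(24.8 − T_b)
T_b = (7.9·11.6 − 2.4·24.8) / (7.9 − 2.4) = 32.12 / 5.5 = 5.840 °C ≈ 5.8 °C.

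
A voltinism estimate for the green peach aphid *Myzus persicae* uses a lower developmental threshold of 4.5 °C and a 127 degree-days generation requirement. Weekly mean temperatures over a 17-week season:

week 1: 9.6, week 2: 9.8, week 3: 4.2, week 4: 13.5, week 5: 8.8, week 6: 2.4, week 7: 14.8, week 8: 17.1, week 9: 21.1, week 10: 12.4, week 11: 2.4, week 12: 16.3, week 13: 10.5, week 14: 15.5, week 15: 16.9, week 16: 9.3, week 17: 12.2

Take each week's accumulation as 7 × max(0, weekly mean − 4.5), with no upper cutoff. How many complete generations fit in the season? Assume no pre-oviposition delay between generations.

Weekly DD (7 × max(0, T̄ − 4.5)): 35.7, 37.1, 0.0, 63.0, 30.1, 0.0, 72.1, 88.2, 116.2, 55.3, 0.0, 82.6, 42.0, 77.0, 86.8, 33.6, 53.9.
Season total = 873.6 DD.
Complete generations = ⌊873.6 / 127⌋ = 6.

6 generations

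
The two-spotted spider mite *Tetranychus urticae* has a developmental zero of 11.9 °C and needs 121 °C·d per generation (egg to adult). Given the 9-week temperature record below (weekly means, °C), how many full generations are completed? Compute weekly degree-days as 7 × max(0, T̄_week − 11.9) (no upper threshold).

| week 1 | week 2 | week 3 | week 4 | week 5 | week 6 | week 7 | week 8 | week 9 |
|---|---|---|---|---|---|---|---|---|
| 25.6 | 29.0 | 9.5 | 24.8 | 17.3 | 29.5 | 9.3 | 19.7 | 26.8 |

5 generations

Weekly DD (7 × max(0, T̄ − 11.9)): 95.9, 119.7, 0.0, 90.3, 37.8, 123.2, 0.0, 54.6, 104.3.
Season total = 625.8 DD.
Complete generations = ⌊625.8 / 121⌋ = 5.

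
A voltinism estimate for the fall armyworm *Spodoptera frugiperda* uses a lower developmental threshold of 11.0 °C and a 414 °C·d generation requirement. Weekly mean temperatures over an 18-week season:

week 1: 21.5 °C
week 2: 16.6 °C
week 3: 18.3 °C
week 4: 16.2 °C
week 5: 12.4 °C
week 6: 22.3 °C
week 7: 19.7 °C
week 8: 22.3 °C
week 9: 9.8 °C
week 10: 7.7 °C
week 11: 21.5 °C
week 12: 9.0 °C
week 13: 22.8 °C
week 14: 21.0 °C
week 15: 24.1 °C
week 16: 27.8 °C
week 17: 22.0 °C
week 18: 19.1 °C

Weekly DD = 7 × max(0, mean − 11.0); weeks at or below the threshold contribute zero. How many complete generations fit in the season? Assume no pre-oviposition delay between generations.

2 generations

Weekly DD (7 × max(0, T̄ − 11.0)): 73.5, 39.2, 51.1, 36.4, 9.8, 79.1, 60.9, 79.1, 0.0, 0.0, 73.5, 0.0, 82.6, 70.0, 91.7, 117.6, 77.0, 56.7.
Season total = 998.2 DD.
Complete generations = ⌊998.2 / 414⌋ = 2.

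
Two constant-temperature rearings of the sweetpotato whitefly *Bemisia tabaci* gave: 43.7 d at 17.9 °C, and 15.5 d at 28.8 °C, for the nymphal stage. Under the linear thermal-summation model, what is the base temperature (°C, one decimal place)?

Under the model K = D·(T − T_b), so D₁·(T₁ − T_b) = D₂·(T₂ − T_b).
43.7·(17.9 − T_b) = 15.5·(28.8 − T_b)
T_b = (43.7·17.9 − 15.5·28.8) / (43.7 − 15.5) = 335.83 / 28.2 = 11.909 °C ≈ 11.9 °C.

11.9 °C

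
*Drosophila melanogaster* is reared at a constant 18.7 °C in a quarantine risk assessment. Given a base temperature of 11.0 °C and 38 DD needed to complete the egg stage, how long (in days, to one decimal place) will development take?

Daily accumulation = 18.7 − 11.0 = 7.7 DD/day.
Duration = 38 / 7.7 = 4.935 ≈ 4.9 days.

4.9 days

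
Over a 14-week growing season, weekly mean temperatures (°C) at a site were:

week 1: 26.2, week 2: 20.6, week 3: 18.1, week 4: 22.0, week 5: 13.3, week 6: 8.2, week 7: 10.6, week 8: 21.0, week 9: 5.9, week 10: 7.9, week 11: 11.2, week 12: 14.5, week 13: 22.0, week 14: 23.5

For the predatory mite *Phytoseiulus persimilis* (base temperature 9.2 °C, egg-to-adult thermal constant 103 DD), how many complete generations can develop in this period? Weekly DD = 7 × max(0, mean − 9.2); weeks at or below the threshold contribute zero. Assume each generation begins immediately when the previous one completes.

Weekly DD (7 × max(0, T̄ − 9.2)): 119.0, 79.8, 62.3, 89.6, 28.7, 0.0, 9.8, 82.6, 0.0, 0.0, 14.0, 37.1, 89.6, 100.1.
Season total = 712.6 DD.
Complete generations = ⌊712.6 / 103⌋ = 6.

6 generations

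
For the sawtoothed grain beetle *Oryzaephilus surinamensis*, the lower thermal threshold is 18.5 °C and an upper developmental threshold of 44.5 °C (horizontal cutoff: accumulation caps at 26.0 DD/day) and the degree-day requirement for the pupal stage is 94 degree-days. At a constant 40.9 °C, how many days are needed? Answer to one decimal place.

4.2 days

Daily accumulation = 40.9 − 18.5 = 22.4 DD/day.
Duration = 94 / 22.4 = 4.196 ≈ 4.2 days.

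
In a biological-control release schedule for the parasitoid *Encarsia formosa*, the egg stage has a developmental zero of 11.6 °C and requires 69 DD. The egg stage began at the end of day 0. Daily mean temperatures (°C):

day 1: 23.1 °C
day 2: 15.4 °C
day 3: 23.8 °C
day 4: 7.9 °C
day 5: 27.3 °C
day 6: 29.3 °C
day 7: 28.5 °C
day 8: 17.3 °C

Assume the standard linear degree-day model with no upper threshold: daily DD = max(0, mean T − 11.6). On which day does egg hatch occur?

day 7

Daily DD above 11.6 °C: 11.5, 3.8, 12.2, 0.0, 15.7, 17.7, 16.9, 5.7.
Cumulative: 11.5, 15.3, 27.5, 27.5, 43.2, 60.9, 77.8, 83.5.
The total first reaches 69 DD on day 7.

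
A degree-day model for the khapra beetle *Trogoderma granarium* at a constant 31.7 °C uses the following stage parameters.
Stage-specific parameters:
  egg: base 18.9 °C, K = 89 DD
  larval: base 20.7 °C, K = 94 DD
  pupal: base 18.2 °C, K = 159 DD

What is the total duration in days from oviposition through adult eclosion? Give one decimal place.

egg: 89 / (31.7 − 18.9) = 89 / 12.8 = 6.953 d.
larval: 94 / (31.7 − 20.7) = 94 / 11.0 = 8.545 d.
pupal: 159 / (31.7 − 18.2) = 159 / 13.5 = 11.778 d.
Sum = 27.276 ≈ 27.3 days.

27.3 days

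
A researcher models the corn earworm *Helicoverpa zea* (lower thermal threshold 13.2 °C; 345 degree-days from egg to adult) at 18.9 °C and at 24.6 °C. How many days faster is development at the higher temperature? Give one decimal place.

At 18.9 °C: 345 / (18.9 − 13.2) = 345 / 5.7 = 60.526 d.
At 24.6 °C: 345 / (24.6 − 13.2) = 345 / 11.4 = 30.263 d.
Difference = |60.526 − 30.263| = 30.263 ≈ 30.3 days.

30.3 days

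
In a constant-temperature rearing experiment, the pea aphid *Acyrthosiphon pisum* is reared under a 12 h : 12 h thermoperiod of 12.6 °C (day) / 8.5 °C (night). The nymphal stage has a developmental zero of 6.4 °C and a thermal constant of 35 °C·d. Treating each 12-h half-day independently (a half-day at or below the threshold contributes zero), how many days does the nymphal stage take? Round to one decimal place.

8.4 days

Day half: max(0, 12.6 − 6.4) × 0.5 = 6.2 × 0.5 = 3.10 DD.
Night half: max(0, 8.5 − 6.4) × 0.5 = 2.1 × 0.5 = 1.05 DD.
Per 24 h: 4.15 DD/day.
Duration = 35 / 4.15 = 8.434 ≈ 8.4 days.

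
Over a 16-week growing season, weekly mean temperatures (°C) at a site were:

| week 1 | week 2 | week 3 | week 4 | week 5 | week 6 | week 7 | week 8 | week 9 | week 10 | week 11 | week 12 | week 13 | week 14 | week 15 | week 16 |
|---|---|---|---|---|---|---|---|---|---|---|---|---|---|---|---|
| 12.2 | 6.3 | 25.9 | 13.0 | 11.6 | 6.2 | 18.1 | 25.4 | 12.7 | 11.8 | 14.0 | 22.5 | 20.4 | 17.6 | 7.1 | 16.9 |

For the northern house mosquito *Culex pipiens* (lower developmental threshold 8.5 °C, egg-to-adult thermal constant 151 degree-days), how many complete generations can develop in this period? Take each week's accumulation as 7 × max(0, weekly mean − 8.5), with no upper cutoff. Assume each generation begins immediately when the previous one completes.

Weekly DD (7 × max(0, T̄ − 8.5)): 25.9, 0.0, 121.8, 31.5, 21.7, 0.0, 67.2, 118.3, 29.4, 23.1, 38.5, 98.0, 83.3, 63.7, 0.0, 58.8.
Season total = 781.2 DD.
Complete generations = ⌊781.2 / 151⌋ = 5.

5 generations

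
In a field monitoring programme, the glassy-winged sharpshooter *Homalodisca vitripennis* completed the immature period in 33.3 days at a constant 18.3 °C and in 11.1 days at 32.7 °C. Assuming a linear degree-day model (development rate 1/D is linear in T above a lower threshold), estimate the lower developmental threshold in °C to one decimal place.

Equal thermal constants: D₁(T₁ − T_b) = D₂(T₂ − T_b).
33.3·(18.3 − T_b) = 11.1·(32.7 − T_b)
T_b = (33.3·18.3 − 11.1·32.7) / (33.3 − 11.1) = 246.42 / 22.2 = 11.100 °C ≈ 11.1 °C.

11.1 °C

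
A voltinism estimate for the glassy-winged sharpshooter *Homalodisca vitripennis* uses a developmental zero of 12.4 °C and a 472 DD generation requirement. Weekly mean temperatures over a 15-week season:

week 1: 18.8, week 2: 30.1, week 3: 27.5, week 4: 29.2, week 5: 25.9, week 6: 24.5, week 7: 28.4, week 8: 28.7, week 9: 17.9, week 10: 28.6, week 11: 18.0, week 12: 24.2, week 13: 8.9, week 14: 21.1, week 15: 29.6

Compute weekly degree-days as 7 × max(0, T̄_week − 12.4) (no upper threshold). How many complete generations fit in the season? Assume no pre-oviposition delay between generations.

2 generations

Weekly DD (7 × max(0, T̄ − 12.4)): 44.8, 123.9, 105.7, 117.6, 94.5, 84.7, 112.0, 114.1, 38.5, 113.4, 39.2, 82.6, 0.0, 60.9, 120.4.
Season total = 1252.3 DD.
Complete generations = ⌊1252.3 / 472⌋ = 2.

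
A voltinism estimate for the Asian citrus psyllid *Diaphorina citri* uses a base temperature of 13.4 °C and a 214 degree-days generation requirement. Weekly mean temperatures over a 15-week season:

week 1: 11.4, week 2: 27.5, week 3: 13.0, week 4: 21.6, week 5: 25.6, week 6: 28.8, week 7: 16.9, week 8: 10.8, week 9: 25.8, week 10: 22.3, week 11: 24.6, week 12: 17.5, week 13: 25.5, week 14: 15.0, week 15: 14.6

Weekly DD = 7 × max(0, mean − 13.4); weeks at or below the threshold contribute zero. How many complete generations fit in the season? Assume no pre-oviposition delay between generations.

3 generations

Weekly DD (7 × max(0, T̄ − 13.4)): 0.0, 98.7, 0.0, 57.4, 85.4, 107.8, 24.5, 0.0, 86.8, 62.3, 78.4, 28.7, 84.7, 11.2, 8.4.
Season total = 734.3 DD.
Complete generations = ⌊734.3 / 214⌋ = 3.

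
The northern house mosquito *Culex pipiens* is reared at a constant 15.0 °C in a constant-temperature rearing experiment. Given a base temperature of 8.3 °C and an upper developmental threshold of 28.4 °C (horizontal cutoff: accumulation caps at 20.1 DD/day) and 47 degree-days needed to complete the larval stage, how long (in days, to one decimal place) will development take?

7.0 days

Daily accumulation = 15.0 − 8.3 = 6.7 DD/day.
Duration = 47 / 6.7 = 7.015 ≈ 7.0 days.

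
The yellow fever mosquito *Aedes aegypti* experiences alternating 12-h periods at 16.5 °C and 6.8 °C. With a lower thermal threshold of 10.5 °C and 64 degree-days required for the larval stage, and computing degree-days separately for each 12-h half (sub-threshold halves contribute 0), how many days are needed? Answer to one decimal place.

21.3 days

Day half: max(0, 16.5 − 10.5) × 0.5 = 6.0 × 0.5 = 3.00 DD.
Night half: max(0, 6.8 − 10.5) × 0.5 = 0.0 × 0.5 = 0.00 DD.
Per 24 h: 3.00 DD/day.
Duration = 64 / 3.00 = 21.333 ≈ 21.3 days.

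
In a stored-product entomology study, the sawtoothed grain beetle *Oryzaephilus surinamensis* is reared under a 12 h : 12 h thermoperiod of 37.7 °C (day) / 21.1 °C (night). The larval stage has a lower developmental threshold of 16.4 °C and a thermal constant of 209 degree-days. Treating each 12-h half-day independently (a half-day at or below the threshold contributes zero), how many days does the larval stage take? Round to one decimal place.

16.1 days

Day half: max(0, 37.7 − 16.4) × 0.5 = 21.3 × 0.5 = 10.65 DD.
Night half: max(0, 21.1 − 16.4) × 0.5 = 4.7 × 0.5 = 2.35 DD.
Per 24 h: 13.00 DD/day.
Duration = 209 / 13.00 = 16.077 ≈ 16.1 days.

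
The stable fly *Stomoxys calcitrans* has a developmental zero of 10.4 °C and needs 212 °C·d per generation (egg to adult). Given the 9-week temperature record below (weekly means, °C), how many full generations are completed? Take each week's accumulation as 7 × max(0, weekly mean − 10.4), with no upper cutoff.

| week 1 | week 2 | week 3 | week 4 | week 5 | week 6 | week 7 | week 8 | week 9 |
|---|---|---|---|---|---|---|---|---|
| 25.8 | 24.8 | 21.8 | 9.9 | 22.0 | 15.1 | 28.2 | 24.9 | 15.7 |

3 generations

Weekly DD (7 × max(0, T̄ − 10.4)): 107.8, 100.8, 79.8, 0.0, 81.2, 32.9, 124.6, 101.5, 37.1.
Season total = 665.7 DD.
Complete generations = ⌊665.7 / 212⌋ = 3.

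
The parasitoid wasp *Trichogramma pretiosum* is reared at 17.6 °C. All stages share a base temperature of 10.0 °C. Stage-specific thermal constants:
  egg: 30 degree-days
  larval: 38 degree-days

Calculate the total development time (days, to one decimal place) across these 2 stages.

Daily accumulation at 17.6 °C = 17.6 − 10.0 = 7.6 DD/day.
Total K = 30 + 38 = 68 DD.
Total duration = 68 / 7.6 = 8.947 ≈ 8.9 days.

8.9 days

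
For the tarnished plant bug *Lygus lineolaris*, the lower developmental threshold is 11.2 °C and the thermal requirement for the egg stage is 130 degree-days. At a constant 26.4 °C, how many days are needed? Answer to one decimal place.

Daily accumulation = 26.4 − 11.2 = 15.2 DD/day.
Duration = 130 / 15.2 = 8.553 ≈ 8.6 days.

8.6 days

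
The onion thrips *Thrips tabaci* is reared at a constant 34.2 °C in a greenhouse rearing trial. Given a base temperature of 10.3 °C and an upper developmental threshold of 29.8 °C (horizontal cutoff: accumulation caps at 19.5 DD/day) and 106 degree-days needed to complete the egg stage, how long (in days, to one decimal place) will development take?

5.4 days

Temperature 34.2 °C exceeds the upper threshold, so daily accumulation caps at 29.8 − 10.3 = 19.5 DD/day.
Duration = 106 / 19.5 = 5.436 ≈ 5.4 days.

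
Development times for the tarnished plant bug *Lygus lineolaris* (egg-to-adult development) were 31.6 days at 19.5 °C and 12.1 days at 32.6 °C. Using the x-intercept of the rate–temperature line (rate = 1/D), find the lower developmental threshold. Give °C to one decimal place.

11.4 °C

Equal thermal constants: D₁(T₁ − T_b) = D₂(T₂ − T_b).
31.6·(19.5 − T_b) = 12.1·(32.6 − T_b)
T_b = (31.6·19.5 − 12.1·32.6) / (31.6 − 12.1) = 221.74 / 19.5 = 11.371 °C ≈ 11.4 °C.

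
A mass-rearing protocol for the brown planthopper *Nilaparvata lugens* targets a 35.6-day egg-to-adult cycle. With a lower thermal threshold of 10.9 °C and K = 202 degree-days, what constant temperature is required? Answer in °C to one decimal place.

Required daily accumulation = 202 / 35.6 = 5.674 DD/day.
T = T_base + 5.674 = 10.9 + 5.674 = 16.574 ≈ 16.6 °C.

16.6 °C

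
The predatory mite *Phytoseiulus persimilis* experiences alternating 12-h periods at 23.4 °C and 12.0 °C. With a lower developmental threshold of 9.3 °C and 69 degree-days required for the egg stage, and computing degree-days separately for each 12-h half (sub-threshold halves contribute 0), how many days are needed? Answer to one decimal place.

Day half: max(0, 23.4 − 9.3) × 0.5 = 14.1 × 0.5 = 7.05 DD.
Night half: max(0, 12.0 − 9.3) × 0.5 = 2.7 × 0.5 = 1.35 DD.
Per 24 h: 8.40 DD/day.
Duration = 69 / 8.40 = 8.214 ≈ 8.2 days.

8.2 days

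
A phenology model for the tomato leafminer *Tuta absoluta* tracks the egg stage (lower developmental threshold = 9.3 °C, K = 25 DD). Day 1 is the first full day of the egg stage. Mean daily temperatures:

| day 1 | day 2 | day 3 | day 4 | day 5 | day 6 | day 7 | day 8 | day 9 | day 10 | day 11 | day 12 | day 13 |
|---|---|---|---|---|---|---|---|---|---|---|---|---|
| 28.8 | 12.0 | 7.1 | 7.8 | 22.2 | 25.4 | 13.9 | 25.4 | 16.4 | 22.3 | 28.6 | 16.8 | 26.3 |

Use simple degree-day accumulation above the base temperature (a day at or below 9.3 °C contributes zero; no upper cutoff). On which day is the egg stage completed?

day 5

Daily DD above 9.3 °C: 19.5, 2.7, 0.0, 0.0, 12.9, 16.1, 4.6, 16.1, 7.1, 13.0, 19.3, 7.5, 17.0.
Cumulative: 19.5, 22.2, 22.2, 22.2, 35.1, 51.2, 55.8, 71.9, 79.0, 92.0, 111.3, 118.8, 135.8.
The total first reaches 25 DD on day 5.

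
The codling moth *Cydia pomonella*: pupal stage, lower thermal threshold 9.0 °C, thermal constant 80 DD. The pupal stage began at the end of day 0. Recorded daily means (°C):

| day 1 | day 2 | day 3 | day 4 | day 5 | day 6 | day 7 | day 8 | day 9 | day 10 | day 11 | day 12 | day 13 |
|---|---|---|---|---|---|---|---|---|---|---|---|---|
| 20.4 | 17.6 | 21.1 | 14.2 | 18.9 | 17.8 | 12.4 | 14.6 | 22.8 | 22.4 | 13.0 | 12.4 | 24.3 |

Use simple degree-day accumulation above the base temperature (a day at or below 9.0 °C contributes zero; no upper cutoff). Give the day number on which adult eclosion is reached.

Daily DD above 9.0 °C: 11.4, 8.6, 12.1, 5.2, 9.9, 8.8, 3.4, 5.6, 13.8, 13.4, 4.0, 3.4, 15.3.
Cumulative: 11.4, 20.0, 32.1, 37.3, 47.2, 56.0, 59.4, 65.0, 78.8, 92.2, 96.2, 99.6, 114.9.
The total first reaches 80 DD on day 10.

day 10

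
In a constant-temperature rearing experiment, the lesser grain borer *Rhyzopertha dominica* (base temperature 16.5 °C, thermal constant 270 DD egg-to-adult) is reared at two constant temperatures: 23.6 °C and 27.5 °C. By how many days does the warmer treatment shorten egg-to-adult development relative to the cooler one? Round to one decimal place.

13.5 days

At 23.6 °C: 270 / (23.6 − 16.5) = 270 / 7.1 = 38.028 d.
At 27.5 °C: 270 / (27.5 − 16.5) = 270 / 11.0 = 24.545 d.
Difference = |38.028 − 24.545| = 13.483 ≈ 13.5 days.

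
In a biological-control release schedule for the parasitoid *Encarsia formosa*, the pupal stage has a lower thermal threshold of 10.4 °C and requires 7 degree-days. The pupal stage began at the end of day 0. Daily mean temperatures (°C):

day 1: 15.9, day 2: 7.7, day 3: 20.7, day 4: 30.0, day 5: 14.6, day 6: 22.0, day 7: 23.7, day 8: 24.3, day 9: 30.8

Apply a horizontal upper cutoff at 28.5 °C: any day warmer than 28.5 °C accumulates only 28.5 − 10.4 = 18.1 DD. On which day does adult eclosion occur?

day 3

Daily DD above 10.4 °C (capped at 18.1): 5.5, 0.0, 10.3, 18.1, 4.2, 11.6, 13.3, 13.9, 18.1.
Cumulative: 5.5, 5.5, 15.8, 33.9, 38.1, 49.7, 63.0, 76.9, 95.0.
The total first reaches 7 DD on day 3.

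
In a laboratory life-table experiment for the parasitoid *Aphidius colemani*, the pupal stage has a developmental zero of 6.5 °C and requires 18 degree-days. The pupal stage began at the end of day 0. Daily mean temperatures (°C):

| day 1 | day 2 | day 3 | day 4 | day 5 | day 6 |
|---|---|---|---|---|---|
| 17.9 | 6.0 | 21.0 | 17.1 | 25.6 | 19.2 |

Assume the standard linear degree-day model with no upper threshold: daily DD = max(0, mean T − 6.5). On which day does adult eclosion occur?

Daily DD above 6.5 °C: 11.4, 0.0, 14.5, 10.6, 19.1, 12.7.
Cumulative: 11.4, 11.4, 25.9, 36.5, 55.6, 68.3.
The total first reaches 18 DD on day 3.

day 3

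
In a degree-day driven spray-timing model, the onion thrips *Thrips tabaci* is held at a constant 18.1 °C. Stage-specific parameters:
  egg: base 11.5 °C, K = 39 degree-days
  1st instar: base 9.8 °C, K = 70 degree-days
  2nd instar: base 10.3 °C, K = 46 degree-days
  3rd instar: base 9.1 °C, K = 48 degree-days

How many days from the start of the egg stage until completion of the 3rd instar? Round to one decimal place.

25.6 days

egg: 39 / (18.1 − 11.5) = 39 / 6.6 = 5.909 d.
1st instar: 70 / (18.1 − 9.8) = 70 / 8.3 = 8.434 d.
2nd instar: 46 / (18.1 − 10.3) = 46 / 7.8 = 5.897 d.
3rd instar: 48 / (18.1 − 9.1) = 48 / 9.0 = 5.333 d.
Sum = 25.574 ≈ 25.6 days.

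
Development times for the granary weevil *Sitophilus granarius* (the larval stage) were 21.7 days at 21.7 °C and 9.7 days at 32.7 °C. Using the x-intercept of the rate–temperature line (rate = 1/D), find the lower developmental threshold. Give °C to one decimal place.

Linear rate model ⇒ the product D·(T − T_b) is constant across temperatures.
21.7·(21.7 − T_b) = 9.7·(32.7 − T_b)
T_b = (21.7·21.7 − 9.7·32.7) / (21.7 − 9.7) = 153.70 / 12.0 = 12.808 °C ≈ 12.8 °C.

12.8 °C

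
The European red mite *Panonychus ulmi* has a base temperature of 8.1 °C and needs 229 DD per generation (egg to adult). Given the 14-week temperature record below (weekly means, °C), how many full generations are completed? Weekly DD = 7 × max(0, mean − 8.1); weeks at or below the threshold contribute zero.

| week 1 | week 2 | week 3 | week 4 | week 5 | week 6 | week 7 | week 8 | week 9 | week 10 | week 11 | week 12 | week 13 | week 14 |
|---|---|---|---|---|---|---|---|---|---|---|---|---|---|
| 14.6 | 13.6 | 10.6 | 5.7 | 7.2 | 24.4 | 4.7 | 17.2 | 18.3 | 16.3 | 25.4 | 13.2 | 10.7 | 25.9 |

Weekly DD (7 × max(0, T̄ − 8.1)): 45.5, 38.5, 17.5, 0.0, 0.0, 114.1, 0.0, 63.7, 71.4, 57.4, 121.1, 35.7, 18.2, 124.6.
Season total = 707.7 DD.
Complete generations = ⌊707.7 / 229⌋ = 3.

3 generations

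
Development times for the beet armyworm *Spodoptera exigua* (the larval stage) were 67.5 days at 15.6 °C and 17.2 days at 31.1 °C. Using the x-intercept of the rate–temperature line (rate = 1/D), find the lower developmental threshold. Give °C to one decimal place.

10.3 °C

Under the model K = D·(T − T_b), so D₁·(T₁ − T_b) = D₂·(T₂ − T_b).
67.5·(15.6 − T_b) = 17.2·(31.1 − T_b)
T_b = (67.5·15.6 − 17.2·31.1) / (67.5 − 17.2) = 518.08 / 50.3 = 10.300 °C ≈ 10.3 °C.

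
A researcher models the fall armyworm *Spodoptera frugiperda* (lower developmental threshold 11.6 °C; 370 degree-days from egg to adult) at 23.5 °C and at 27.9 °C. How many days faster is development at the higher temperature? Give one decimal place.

At 23.5 °C: 370 / (23.5 − 11.6) = 370 / 11.9 = 31.092 d.
At 27.9 °C: 370 / (27.9 − 11.6) = 370 / 16.3 = 22.699 d.
Difference = |31.092 − 22.699| = 8.393 ≈ 8.4 days.

8.4 days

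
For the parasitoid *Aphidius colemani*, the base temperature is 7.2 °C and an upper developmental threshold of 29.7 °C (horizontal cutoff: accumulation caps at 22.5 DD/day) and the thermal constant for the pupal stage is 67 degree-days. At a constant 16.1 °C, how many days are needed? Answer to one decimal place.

7.5 days

Daily accumulation = 16.1 − 7.2 = 8.9 DD/day.
Duration = 67 / 8.9 = 7.528 ≈ 7.5 days.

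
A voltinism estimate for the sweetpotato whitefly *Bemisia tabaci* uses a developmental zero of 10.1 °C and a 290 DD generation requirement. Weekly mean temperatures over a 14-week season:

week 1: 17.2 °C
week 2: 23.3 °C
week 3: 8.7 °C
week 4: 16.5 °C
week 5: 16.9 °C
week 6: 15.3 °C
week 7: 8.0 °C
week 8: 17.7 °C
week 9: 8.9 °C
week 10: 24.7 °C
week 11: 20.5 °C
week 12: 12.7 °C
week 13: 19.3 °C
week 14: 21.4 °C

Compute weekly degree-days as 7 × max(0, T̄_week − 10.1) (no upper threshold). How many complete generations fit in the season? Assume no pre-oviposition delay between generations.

Weekly DD (7 × max(0, T̄ − 10.1)): 49.7, 92.4, 0.0, 44.8, 47.6, 36.4, 0.0, 53.2, 0.0, 102.2, 72.8, 18.2, 64.4, 79.1.
Season total = 660.8 DD.
Complete generations = ⌊660.8 / 290⌋ = 2.

2 generations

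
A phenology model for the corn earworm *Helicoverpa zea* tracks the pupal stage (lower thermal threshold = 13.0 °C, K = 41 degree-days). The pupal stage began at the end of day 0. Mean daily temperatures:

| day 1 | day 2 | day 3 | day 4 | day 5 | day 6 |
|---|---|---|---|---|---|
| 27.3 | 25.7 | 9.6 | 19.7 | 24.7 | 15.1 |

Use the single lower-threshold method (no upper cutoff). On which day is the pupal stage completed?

Daily DD above 13.0 °C: 14.3, 12.7, 0.0, 6.7, 11.7, 2.1.
Cumulative: 14.3, 27.0, 27.0, 33.7, 45.4, 47.5.
The total first reaches 41 DD on day 5.

day 5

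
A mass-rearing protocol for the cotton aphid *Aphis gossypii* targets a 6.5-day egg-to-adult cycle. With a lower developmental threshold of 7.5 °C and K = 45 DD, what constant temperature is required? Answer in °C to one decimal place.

Required daily accumulation = 45 / 6.5 = 6.923 DD/day.
T = T_base + 6.923 = 7.5 + 6.923 = 14.423 ≈ 14.4 °C.

14.4 °C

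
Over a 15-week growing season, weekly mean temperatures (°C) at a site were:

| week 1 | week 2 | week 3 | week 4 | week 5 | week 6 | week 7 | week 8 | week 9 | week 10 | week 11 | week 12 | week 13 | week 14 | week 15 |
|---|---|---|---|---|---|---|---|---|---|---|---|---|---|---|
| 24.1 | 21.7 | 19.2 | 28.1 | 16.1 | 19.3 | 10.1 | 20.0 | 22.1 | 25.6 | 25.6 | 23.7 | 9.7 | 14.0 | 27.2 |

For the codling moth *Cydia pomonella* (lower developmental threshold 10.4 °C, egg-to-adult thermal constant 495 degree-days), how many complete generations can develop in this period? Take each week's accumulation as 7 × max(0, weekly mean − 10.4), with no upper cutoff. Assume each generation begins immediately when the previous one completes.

Weekly DD (7 × max(0, T̄ − 10.4)): 95.9, 79.1, 61.6, 123.9, 39.9, 62.3, 0.0, 67.2, 81.9, 106.4, 106.4, 93.1, 0.0, 25.2, 117.6.
Season total = 1060.5 DD.
Complete generations = ⌊1060.5 / 495⌋ = 2.

2 generations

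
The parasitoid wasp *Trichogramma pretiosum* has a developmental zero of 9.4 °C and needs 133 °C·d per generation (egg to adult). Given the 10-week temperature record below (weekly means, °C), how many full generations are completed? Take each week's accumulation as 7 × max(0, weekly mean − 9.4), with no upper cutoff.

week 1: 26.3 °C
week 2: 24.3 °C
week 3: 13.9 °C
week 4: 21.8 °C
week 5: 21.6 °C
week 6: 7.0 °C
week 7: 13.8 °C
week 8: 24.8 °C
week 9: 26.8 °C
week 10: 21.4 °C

5 generations

Weekly DD (7 × max(0, T̄ − 9.4)): 118.3, 104.3, 31.5, 86.8, 85.4, 0.0, 30.8, 107.8, 121.8, 84.0.
Season total = 770.7 DD.
Complete generations = ⌊770.7 / 133⌋ = 5.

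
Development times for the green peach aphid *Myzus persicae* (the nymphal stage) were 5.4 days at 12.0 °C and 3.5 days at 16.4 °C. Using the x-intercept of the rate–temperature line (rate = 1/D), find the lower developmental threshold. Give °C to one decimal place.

3.9 °C

Linear rate model ⇒ the product D·(T − T_b) is constant across temperatures.
5.4·(12.0 − T_b) = 3.5·(16.4 − T_b)
T_b = (5.4·12.0 − 3.5·16.4) / (5.4 − 3.5) = 7.40 / 1.9 = 3.895 °C ≈ 3.9 °C.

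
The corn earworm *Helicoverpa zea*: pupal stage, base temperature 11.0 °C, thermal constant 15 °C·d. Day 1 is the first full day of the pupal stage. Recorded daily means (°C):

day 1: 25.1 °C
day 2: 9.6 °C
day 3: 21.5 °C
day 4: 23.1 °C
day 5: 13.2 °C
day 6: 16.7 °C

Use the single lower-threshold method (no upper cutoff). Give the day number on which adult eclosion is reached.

day 3

Daily DD above 11.0 °C: 14.1, 0.0, 10.5, 12.1, 2.2, 5.7.
Cumulative: 14.1, 14.1, 24.6, 36.7, 38.9, 44.6.
The total first reaches 15 DD on day 3.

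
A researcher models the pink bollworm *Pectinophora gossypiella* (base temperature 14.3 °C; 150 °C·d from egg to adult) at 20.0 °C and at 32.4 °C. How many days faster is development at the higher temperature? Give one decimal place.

At 20.0 °C: 150 / (20.0 − 14.3) = 150 / 5.7 = 26.316 d.
At 32.4 °C: 150 / (32.4 − 14.3) = 150 / 18.1 = 8.287 d.
Difference = |26.316 − 8.287| = 18.028 ≈ 18.0 days.

18.0 days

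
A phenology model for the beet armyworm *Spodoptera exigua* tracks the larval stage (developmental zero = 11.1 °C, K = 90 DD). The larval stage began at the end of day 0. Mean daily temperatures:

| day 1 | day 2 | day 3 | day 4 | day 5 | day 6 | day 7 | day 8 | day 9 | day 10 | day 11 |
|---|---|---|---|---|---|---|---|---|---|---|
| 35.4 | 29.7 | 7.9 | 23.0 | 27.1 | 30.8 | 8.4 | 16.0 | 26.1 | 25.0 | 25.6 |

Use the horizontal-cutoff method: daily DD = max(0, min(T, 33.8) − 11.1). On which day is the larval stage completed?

day 8

Daily DD above 11.1 °C (capped at 22.7): 22.7, 18.6, 0.0, 11.9, 16.0, 19.7, 0.0, 4.9, 15.0, 13.9, 14.5.
Cumulative: 22.7, 41.3, 41.3, 53.2, 69.2, 88.9, 88.9, 93.8, 108.8, 122.7, 137.2.
The total first reaches 90 DD on day 8.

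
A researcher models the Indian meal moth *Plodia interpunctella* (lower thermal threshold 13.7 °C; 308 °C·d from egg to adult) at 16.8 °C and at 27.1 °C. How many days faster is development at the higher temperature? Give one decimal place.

At 16.8 °C: 308 / (16.8 − 13.7) = 308 / 3.1 = 99.355 d.
At 27.1 °C: 308 / (27.1 − 13.7) = 308 / 13.4 = 22.985 d.
Difference = |99.355 − 22.985| = 76.370 ≈ 76.4 days.

76.4 days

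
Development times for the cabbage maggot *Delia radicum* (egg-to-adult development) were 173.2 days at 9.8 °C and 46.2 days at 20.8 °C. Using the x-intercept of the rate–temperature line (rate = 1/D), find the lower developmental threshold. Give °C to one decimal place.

Linear rate model ⇒ the product D·(T − T_b) is constant across temperatures.
173.2·(9.8 − T_b) = 46.2·(20.8 − T_b)
T_b = (173.2·9.8 − 46.2·20.8) / (173.2 − 46.2) = 736.40 / 127.0 = 5.798 °C ≈ 5.8 °C.

5.8 °C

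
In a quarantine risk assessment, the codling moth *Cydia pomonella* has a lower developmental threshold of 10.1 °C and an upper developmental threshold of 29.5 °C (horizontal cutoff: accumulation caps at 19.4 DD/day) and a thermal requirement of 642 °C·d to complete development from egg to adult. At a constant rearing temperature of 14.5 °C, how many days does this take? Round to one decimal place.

Daily accumulation = 14.5 − 10.1 = 4.4 DD/day.
Duration = 642 / 4.4 = 145.909 ≈ 145.9 days.

145.9 days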